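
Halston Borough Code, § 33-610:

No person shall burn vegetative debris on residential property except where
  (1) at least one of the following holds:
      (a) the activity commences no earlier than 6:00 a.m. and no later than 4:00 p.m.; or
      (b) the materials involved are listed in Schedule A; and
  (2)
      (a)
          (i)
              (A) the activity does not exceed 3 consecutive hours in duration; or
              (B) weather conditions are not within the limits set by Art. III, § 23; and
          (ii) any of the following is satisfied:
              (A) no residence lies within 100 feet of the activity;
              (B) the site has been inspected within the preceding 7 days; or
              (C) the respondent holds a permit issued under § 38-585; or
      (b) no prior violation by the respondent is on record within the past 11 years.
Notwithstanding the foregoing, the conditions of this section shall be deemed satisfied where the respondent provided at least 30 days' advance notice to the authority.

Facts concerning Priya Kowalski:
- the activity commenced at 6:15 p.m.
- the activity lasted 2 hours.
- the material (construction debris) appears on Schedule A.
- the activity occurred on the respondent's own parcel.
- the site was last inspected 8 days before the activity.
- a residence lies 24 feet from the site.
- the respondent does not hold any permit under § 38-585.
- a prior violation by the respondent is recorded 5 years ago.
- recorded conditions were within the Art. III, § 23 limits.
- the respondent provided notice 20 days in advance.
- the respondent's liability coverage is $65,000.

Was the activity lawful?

No — unlawful.

(a) start within hours — not met.
(b) Schedule A material — holds.
(1): F OR T → true.
(A) ≤ 3 hrs duration — met.
(B) not (weather ok) — fails.
(i) = T OR F = true.
(A) no residence in 100 ft — not satisfied.
(B) site inspected — fails.
(C) holds permit — not met.
(ii): F OR F OR F → false.
(a) = T AND F = false.
(b) no prior violation — fails.
(2): F OR F → false.
So Overall is not satisfied (T AND F).
Exception (≥30 days' notice) — not satisfied.
Result: main false OR exception false → false.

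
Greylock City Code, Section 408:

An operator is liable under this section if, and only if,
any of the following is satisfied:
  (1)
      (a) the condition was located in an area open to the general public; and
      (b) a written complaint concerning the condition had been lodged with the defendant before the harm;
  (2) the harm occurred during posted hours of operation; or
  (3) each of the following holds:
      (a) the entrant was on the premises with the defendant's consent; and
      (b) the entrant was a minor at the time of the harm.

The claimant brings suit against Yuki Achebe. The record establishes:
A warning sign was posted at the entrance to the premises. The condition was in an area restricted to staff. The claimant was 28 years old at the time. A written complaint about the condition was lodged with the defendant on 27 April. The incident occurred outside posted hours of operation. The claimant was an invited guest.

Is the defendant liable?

(a) public area — not met.
(b) complaint lodged — met.
So (1) is not satisfied (F AND T).
(2) during posted hours — fails.
(a) consent to enter — satisfied.
(b) entrant a minor — not met.
(3) = T AND F = false.
Overall = F OR F OR F = false.

No — not liable.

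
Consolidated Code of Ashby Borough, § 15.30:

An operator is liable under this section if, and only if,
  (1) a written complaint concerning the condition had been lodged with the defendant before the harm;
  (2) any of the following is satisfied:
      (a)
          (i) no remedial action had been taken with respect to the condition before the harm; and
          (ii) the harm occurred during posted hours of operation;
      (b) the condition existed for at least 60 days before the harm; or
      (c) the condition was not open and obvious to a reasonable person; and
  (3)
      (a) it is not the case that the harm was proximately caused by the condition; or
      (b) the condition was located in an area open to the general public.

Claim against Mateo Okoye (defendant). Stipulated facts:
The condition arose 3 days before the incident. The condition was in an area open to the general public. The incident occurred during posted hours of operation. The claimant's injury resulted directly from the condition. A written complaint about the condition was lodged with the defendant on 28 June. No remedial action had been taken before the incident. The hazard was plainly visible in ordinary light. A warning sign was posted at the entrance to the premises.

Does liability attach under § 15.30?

(1) complaint lodged — satisfied.
(i) no remedial action — met.
(ii) during posted hours — satisfied.
So (a) is satisfied (T AND T).
(b) condition ≥60 days old — not met.
(c) not open/obvious — not met.
So (2) is satisfied (T OR F OR F).
(a) not (proximate cause) — not met.
(b) public area — met.
So (3) is satisfied (F OR T).
Overall: T AND T AND T → true.

Yes — liable.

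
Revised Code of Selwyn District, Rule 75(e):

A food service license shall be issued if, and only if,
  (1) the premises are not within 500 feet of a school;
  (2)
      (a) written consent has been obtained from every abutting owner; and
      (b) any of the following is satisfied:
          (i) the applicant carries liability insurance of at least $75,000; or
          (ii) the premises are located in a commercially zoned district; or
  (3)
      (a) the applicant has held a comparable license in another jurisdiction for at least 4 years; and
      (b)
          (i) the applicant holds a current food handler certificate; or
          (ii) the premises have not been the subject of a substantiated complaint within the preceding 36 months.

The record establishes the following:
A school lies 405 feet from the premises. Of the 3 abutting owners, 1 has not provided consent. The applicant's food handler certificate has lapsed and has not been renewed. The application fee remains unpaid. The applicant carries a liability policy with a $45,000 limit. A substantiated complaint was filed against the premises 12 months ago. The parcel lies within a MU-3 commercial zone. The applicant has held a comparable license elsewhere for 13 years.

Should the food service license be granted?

(1) ≥500 ft from school — not satisfied.
(a) all abutters consent — not satisfied.
(i) insurance ≥ $75,000 — not met.
(ii) commercially zoned — met.
(b): F OR T → true.
(2) = F AND T = false.
(a) prior license ≥ 4 yr — satisfied.
(i) food handler cert. — fails.
(ii) no complaint in 36 mo. — not met.
So (b) is not satisfied (F OR F).
(3) = T AND F = false.
So Overall is not satisfied (F OR F OR F).

No — denied.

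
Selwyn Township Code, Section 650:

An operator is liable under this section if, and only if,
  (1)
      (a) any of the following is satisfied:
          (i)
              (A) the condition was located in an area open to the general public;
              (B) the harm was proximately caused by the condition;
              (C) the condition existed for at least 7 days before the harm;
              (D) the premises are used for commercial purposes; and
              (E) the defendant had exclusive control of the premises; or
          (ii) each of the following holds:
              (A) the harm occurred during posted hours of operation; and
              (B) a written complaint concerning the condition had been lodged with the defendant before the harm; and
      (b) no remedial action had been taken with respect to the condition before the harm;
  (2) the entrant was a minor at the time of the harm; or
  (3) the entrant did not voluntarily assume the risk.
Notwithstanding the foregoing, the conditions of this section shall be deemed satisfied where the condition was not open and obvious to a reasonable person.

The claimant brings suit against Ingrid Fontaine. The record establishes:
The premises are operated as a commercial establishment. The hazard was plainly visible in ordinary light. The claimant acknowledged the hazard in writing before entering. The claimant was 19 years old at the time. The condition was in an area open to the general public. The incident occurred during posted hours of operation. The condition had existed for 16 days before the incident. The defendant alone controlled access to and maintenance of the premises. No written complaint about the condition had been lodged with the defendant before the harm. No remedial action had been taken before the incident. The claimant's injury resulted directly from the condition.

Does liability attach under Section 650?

Yes — liable.

(A) public area — met.
(B) proximate cause — holds.
(C) condition ≥7 days old — satisfied.
(D) commercial use — holds.
(E) exclusive control — holds.
(i): T AND T AND T AND T AND T → true.
(A) during posted hours — satisfied.
(B) complaint lodged — not met.
(ii) = T AND F = false.
(a): T OR F → true.
(b) no remedial action — holds.
(1): T AND T → true.
(2) entrant a minor — not satisfied.
(3) no assumed risk — fails.
Overall = T OR F OR F = true.
Exception (not open/obvious) — not satisfied.
Result: main true OR exception false → true.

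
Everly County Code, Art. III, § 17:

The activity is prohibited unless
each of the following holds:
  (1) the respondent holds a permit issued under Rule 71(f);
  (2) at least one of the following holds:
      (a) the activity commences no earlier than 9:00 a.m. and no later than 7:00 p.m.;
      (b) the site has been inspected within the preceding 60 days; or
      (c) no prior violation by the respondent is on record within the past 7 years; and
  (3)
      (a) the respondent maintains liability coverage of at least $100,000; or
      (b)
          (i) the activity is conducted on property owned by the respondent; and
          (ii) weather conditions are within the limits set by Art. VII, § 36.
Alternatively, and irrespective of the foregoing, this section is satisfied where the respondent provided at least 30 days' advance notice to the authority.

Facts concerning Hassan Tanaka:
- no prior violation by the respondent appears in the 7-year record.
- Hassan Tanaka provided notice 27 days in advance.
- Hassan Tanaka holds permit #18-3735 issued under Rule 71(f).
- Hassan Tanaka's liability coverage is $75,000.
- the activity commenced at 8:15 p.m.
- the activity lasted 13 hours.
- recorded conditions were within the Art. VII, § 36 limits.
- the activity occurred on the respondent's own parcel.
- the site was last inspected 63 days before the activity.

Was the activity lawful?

(1) holds permit — holds.
(a) start within hours — not met.
(b) site inspected — fails.
(c) no prior violation — satisfied.
So (2) is satisfied (F OR F OR T).
(a) coverage ≥ $100,000 — not met.
(i) own property — satisfied.
(ii) weather ok — holds.
(b): T AND T → true.
So (3) is satisfied (F OR T).
Overall = T AND T AND T = true.
Exception (≥30 days' notice) — not satisfied.
Result: main true OR exception false → true.

Yes — lawful.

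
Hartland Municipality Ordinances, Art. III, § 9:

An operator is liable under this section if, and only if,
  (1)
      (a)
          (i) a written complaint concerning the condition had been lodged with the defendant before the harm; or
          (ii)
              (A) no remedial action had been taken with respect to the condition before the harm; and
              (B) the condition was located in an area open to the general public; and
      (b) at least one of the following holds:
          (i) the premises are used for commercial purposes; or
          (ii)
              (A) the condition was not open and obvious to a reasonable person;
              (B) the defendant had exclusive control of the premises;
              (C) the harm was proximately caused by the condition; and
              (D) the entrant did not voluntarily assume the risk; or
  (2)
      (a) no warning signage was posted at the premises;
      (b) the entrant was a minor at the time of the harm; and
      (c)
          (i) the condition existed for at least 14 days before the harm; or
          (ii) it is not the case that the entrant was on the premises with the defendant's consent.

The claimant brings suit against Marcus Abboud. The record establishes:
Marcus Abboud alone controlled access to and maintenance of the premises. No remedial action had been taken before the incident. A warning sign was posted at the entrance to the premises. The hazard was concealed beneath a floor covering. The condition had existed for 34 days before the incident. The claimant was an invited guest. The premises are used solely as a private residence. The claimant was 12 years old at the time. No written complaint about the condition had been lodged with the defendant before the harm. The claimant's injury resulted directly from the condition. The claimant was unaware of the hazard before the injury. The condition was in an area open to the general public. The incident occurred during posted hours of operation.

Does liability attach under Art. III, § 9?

Yes — liable.

(i) complaint lodged — not met.
(A) no remedial action — satisfied.
(B) public area — holds.
(ii) = T AND T = true.
(a): F OR T → true.
(i) commercial use — not satisfied.
(A) not open/obvious — satisfied.
(B) exclusive control — satisfied.
(C) proximate cause — met.
(D) no assumed risk — holds.
(ii): T AND T AND T AND T → true.
(b) = F OR T = true.
So (1) is satisfied (T AND T).
(a) no signage posted — not met.
(b) entrant a minor — satisfied.
(i) condition ≥14 days old — satisfied.
(ii) not (consent to enter) — not satisfied.
So (c) is satisfied (T OR F).
So (2) is not satisfied (F AND T AND T).
Overall: T OR F → true.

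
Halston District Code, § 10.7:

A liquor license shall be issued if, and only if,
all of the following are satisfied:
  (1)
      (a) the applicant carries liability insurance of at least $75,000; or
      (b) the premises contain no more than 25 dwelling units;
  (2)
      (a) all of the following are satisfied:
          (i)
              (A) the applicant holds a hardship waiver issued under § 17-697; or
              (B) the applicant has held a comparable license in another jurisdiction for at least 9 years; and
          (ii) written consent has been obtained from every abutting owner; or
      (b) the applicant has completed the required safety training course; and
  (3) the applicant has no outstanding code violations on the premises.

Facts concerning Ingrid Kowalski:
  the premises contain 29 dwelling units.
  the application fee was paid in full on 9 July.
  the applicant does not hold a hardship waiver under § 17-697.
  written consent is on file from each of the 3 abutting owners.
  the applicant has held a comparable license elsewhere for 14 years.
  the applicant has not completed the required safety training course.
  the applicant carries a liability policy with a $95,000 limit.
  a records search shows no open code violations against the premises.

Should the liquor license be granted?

(a) insurance ≥ $75,000 — met.
(b) ≤ 25 units — not met.
So (1) is satisfied (T OR F).
(A) hardship waiver — fails.
(B) prior license ≥ 9 yr — holds.
(i) = F OR T = true.
(ii) all abutters consent — satisfied.
(a): T AND T → true.
(b) safety training — not satisfied.
So (2) is satisfied (T OR F).
(3) no code violations — satisfied.
Overall: T AND T AND T → true.

Yes — granted.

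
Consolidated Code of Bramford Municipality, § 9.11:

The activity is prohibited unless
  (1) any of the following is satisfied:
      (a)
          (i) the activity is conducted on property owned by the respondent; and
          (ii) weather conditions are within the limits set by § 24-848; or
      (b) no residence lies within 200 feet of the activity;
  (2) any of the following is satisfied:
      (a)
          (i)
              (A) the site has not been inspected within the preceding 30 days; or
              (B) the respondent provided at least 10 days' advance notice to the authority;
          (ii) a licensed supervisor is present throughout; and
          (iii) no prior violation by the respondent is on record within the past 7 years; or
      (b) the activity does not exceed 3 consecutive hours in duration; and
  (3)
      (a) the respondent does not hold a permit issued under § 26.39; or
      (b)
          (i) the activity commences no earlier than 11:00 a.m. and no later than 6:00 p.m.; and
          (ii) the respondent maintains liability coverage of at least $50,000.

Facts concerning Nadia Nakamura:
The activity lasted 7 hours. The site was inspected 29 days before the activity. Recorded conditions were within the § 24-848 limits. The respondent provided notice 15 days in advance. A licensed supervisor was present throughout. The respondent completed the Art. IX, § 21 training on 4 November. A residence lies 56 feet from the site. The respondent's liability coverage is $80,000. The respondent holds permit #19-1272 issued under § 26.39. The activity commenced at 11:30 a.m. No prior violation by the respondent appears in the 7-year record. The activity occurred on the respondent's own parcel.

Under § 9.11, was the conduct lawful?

Yes — lawful.

(i) own property — holds.
(ii) weather ok — met.
(a): T AND T → true.
(b) no residence in 200 ft — fails.
(1): T OR F → true.
(A) not (site inspected) — not met.
(B) ≥10 days' notice — met.
So (i) is satisfied (F OR T).
(ii) supervisor present — met.
(iii) no prior violation — met.
(a): T AND T AND T → true.
(b) ≤ 3 hrs duration — not satisfied.
(2) = T OR F = true.
(a) not (holds permit) — fails.
(i) start within hours — met.
(ii) coverage ≥ $50,000 — satisfied.
(b): T AND T → true.
(3) = F OR T = true.
Overall: T AND T AND T → true.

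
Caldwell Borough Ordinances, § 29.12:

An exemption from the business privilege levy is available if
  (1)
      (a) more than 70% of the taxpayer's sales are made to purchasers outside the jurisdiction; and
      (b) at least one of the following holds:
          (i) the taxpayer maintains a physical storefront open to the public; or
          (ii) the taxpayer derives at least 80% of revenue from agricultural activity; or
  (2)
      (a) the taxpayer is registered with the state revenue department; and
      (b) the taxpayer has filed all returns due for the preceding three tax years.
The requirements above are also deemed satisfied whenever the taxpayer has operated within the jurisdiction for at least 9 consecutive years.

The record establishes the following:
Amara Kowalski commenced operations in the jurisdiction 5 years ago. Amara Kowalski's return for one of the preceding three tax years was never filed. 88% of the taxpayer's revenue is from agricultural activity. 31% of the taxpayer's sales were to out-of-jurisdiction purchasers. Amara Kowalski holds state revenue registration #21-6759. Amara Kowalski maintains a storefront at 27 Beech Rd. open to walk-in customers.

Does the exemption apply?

No — not exempt.

(a) >70% out-of-jur. sales — fails.
(i) has storefront — holds.
(ii) ≥80% agricultural — satisfied.
So (b) is satisfied (T OR T).
(1) = F AND T = false.
(a) state-registered — met.
(b) returns current — not met.
(2): T AND F → false.
So Overall is not satisfied (F OR F).
Exception (≥ 9 yrs in jurisdiction) — not satisfied.
Result: main false OR exception false → false.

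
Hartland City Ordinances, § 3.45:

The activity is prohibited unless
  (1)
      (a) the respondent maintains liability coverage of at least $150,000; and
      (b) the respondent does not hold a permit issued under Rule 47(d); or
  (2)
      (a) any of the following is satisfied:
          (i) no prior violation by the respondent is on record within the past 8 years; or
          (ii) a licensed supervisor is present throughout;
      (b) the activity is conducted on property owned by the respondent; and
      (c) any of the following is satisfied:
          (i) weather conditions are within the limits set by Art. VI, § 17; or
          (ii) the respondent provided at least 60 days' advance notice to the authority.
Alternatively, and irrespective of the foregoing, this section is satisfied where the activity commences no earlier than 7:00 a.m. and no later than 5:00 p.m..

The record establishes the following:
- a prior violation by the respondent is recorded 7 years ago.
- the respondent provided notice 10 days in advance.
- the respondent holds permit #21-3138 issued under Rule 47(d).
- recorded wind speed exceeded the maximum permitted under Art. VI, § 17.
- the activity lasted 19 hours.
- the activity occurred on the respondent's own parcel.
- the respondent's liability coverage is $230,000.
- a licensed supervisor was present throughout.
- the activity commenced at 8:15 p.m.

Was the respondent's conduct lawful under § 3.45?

No — unlawful.

(a) coverage ≥ $150,000 — holds.
(b) not (holds permit) — not met.
(1): T AND F → false.
(i) no prior violation — not satisfied.
(ii) supervisor present — holds.
So (a) is satisfied (F OR T).
(b) own property — satisfied.
(i) weather ok — not satisfied.
(ii) ≥60 days' notice — not satisfied.
(c) = F OR F = false.
(2): T AND T AND F → false.
Overall: F OR F → false.
Exception (start within hours) — not satisfied.
Result: main false OR exception false → false.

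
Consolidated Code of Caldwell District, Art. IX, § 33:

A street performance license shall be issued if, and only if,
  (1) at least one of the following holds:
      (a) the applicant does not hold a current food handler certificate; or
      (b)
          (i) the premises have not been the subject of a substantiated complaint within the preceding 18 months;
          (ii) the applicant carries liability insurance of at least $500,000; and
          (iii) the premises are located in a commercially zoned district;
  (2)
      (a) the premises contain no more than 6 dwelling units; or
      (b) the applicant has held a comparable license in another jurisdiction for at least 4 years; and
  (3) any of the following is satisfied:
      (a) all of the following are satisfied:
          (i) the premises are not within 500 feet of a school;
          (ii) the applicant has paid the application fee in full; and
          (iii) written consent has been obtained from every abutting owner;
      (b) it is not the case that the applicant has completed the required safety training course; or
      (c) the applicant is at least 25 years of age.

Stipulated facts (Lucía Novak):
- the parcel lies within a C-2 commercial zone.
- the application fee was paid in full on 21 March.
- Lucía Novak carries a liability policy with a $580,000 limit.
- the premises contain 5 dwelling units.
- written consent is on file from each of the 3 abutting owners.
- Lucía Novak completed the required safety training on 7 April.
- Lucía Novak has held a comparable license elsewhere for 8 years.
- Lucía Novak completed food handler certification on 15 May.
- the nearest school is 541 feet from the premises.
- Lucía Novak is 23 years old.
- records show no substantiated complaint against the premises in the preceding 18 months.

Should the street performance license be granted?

Yes — granted.

(a) not (food handler cert.) — fails.
(i) no complaint in 18 mo. — holds.
(ii) insurance ≥ $500,000 — holds.
(iii) commercially zoned — satisfied.
(b) = T AND T AND T = true.
(1) = F OR T = true.
(a) ≤ 6 units — met.
(b) prior license ≥ 4 yr — satisfied.
(2) = T OR T = true.
(i) ≥500 ft from school — satisfied.
(ii) fee paid — satisfied.
(iii) all abutters consent — holds.
So (a) is satisfied (T AND T AND T).
(b) not (safety training) — not met.
(c) age ≥ 25 — fails.
So (3) is satisfied (T OR F OR F).
Overall: T AND T AND T → true.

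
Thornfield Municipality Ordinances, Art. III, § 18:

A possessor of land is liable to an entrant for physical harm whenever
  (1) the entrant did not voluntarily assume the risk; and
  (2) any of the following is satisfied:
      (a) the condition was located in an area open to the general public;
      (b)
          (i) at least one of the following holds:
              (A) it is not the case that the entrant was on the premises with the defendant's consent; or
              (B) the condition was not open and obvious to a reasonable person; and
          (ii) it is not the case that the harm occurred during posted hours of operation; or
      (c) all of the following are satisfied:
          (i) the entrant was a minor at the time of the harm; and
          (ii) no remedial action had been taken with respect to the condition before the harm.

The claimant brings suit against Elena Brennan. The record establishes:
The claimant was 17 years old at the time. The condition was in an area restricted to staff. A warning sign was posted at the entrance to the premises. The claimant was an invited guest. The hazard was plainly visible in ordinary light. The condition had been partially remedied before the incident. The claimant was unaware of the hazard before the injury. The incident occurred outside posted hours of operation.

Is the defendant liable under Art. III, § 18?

(1) no assumed risk — holds.
(a) public area — fails.
(A) not (consent to enter) — not satisfied.
(B) not open/obvious — not satisfied.
So (i) is not satisfied (F OR F).
(ii) not (during posted hours) — met.
So (b) is not satisfied (F AND T).
(i) entrant a minor — met.
(ii) no remedial action — not met.
(c): T AND F → false.
So (2) is not satisfied (F OR F OR F).
Overall = T AND F = false.

No — not liable.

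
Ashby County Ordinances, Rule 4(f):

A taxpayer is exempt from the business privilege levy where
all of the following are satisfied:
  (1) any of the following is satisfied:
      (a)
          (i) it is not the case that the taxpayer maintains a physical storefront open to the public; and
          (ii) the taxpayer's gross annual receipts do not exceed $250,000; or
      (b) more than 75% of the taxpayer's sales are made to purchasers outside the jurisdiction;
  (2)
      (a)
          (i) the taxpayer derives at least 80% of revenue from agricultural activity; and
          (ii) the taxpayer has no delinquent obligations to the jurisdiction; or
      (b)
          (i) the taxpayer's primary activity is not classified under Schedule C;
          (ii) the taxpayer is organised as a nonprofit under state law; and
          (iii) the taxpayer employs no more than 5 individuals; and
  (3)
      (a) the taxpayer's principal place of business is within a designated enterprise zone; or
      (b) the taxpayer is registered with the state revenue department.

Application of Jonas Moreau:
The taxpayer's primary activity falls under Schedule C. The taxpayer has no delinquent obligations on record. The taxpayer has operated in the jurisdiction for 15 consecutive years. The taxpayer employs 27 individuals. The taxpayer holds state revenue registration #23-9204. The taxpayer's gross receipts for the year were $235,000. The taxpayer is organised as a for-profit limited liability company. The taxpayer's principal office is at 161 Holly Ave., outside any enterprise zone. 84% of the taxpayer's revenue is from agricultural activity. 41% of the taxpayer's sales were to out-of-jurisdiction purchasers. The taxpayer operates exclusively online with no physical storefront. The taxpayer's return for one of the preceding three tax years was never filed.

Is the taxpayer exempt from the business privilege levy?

Yes — exempt.

(i) not (has storefront) — holds.
(ii) receipts ≤ $250,000 — satisfied.
(a) = T AND T = true.
(b) >75% out-of-jur. sales — not satisfied.
(1): T OR F → true.
(i) ≥80% agricultural — satisfied.
(ii) no delinquency — holds.
(a) = T AND T = true.
(i) not (Schedule C activity) — not satisfied.
(ii) nonprofit — not satisfied.
(iii) ≤ 5 employees — not satisfied.
(b) = F AND F AND F = false.
(2): T OR F → true.
(a) in enterprise zone — not met.
(b) state-registered — met.
So (3) is satisfied (F OR T).
Overall: T AND T AND T → true.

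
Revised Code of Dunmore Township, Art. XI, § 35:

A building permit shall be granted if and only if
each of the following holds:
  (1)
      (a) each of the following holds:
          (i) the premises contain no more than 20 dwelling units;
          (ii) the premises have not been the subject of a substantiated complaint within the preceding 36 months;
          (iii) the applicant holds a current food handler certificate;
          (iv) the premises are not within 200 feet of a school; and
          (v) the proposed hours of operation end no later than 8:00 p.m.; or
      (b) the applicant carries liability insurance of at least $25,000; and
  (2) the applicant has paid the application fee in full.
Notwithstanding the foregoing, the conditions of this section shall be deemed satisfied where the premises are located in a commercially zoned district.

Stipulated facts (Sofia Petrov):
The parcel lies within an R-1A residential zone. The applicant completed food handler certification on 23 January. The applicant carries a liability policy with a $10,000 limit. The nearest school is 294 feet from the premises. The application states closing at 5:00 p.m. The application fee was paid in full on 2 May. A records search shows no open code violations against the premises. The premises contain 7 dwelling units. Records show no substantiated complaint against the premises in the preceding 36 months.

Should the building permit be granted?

Yes — granted.

(i) ≤ 20 units — holds.
(ii) no complaint in 36 mo. — met.
(iii) food handler cert. — satisfied.
(iv) ≥200 ft from school — met.
(v) closes by 8 p.m. — met.
(a): T AND T AND T AND T AND T → true.
(b) insurance ≥ $25,000 — not satisfied.
(1): T OR F → true.
(2) fee paid — met.
So Overall is satisfied (T AND T).
Exception (commercially zoned) — not satisfied.
Result: main true OR exception false → true.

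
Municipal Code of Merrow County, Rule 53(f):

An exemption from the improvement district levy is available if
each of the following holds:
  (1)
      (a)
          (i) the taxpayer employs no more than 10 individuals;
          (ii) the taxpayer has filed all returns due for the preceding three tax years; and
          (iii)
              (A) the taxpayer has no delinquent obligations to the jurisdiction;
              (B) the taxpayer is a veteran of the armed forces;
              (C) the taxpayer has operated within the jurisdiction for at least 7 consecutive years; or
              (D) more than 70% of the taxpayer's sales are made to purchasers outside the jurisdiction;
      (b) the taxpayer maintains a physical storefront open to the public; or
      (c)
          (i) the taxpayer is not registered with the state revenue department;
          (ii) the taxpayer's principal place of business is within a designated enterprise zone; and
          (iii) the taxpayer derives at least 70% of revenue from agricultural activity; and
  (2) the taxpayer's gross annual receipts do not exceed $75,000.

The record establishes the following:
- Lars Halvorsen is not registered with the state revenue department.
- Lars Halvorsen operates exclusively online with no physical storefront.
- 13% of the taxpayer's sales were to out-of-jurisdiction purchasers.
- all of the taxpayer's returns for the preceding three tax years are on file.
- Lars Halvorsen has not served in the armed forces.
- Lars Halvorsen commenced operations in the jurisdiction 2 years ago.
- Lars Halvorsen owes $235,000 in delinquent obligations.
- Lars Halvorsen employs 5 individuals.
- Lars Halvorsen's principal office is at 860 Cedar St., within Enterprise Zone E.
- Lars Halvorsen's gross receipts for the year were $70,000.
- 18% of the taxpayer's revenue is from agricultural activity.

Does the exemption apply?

No — not exempt.

(i) ≤ 10 employees — holds.
(ii) returns current — satisfied.
(A) no delinquency — fails.
(B) veteran — not satisfied.
(C) ≥ 7 yrs in jurisdiction — not met.
(D) >70% out-of-jur. sales — not satisfied.
(iii): F OR F OR F OR F → false.
So (a) is not satisfied (T AND T AND F).
(b) has storefront — fails.
(i) not (state-registered) — met.
(ii) in enterprise zone — holds.
(iii) ≥70% agricultural — not met.
(c) = T AND T AND F = false.
So (1) is not satisfied (F OR F OR F).
(2) receipts ≤ $75,000 — satisfied.
Overall = F AND T = false.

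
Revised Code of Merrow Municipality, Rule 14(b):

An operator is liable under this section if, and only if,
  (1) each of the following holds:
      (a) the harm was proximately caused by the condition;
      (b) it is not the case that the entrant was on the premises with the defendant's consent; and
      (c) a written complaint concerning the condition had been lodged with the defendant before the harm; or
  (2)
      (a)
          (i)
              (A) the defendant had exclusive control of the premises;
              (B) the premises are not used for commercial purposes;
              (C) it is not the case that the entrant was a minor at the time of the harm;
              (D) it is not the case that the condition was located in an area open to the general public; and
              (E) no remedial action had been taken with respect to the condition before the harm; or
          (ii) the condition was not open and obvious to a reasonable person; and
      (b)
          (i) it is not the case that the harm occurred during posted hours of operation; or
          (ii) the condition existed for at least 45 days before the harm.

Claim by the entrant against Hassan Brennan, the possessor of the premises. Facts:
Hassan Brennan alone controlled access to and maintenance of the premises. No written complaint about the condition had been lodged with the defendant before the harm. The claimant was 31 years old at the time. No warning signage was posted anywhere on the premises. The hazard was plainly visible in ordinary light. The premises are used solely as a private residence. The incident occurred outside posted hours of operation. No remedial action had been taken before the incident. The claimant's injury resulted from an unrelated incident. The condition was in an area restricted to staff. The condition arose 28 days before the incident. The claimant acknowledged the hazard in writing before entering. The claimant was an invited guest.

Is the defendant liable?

Yes — liable.

(a) proximate cause — not met.
(b) not (consent to enter) — not satisfied.
(c) complaint lodged — fails.
(1) = F AND F AND F = false.
(A) exclusive control — holds.
(B) not (commercial use) — met.
(C) not (entrant a minor) — met.
(D) not (public area) — satisfied.
(E) no remedial action — holds.
(i) = T AND T AND T AND T AND T = true.
(ii) not open/obvious — not satisfied.
(a): T OR F → true.
(i) not (during posted hours) — holds.
(ii) condition ≥45 days old — fails.
(b) = T OR F = true.
(2): T AND T → true.
Overall: F OR T → true.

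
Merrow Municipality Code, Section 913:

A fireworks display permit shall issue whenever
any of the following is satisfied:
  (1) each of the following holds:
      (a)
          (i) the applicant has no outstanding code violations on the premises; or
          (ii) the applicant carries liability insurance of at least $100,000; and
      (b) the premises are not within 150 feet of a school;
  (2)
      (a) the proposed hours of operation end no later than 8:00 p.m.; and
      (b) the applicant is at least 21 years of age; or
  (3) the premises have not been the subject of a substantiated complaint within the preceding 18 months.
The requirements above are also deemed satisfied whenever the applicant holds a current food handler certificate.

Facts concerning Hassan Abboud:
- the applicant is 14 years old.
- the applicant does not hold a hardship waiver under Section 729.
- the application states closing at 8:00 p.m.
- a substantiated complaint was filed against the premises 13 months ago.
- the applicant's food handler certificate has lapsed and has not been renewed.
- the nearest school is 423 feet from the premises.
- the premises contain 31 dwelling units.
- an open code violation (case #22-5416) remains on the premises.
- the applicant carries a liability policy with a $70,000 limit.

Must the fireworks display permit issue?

No — denied.

(i) no code violations — not satisfied.
(ii) insurance ≥ $100,000 — not met.
(a): F OR F → false.
(b) ≥150 ft from school — met.
So (1) is not satisfied (F AND T).
(a) closes by 8 p.m. — met.
(b) age ≥ 21 — not satisfied.
So (2) is not satisfied (T AND F).
(3) no complaint in 18 mo. — fails.
So Overall is not satisfied (F OR F OR F).
Exception (food handler cert.) — not satisfied.
Result: main false OR exception false → false.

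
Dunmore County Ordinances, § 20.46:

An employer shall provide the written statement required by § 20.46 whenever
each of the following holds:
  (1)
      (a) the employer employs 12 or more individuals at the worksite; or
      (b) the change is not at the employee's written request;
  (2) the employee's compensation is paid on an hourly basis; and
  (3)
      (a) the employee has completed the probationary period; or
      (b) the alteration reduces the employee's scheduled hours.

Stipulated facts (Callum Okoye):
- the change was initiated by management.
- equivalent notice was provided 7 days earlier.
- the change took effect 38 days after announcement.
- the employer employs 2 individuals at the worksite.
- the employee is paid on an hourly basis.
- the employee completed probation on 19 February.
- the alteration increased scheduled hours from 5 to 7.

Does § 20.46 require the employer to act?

(a) ≥ 12 at site — not met.
(b) not employee-requested — satisfied.
So (1) is satisfied (F OR T).
(2) hourly-paid — met.
(a) past probation — holds.
(b) hours reduced — fails.
(3) = T OR F = true.
Overall = T AND T AND T = true.

Yes — required.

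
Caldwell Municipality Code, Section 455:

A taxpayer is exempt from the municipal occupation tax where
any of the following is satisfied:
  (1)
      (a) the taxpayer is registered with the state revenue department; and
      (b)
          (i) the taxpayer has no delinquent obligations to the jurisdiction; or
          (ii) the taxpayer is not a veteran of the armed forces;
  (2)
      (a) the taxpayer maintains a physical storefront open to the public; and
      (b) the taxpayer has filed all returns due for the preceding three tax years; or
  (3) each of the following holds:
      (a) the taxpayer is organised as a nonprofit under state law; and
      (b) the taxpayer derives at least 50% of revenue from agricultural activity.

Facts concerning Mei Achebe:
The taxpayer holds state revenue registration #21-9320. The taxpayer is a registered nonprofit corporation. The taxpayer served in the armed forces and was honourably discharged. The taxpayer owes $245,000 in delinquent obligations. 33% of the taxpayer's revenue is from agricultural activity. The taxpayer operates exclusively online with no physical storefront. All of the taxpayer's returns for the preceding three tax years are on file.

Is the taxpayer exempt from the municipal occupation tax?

(a) state-registered — holds.
(i) no delinquency — not satisfied.
(ii) not (veteran) — fails.
(b) = F OR F = false.
(1): T AND F → false.
(a) has storefront — not met.
(b) returns current — met.
(2): F AND T → false.
(a) nonprofit — met.
(b) ≥50% agricultural — fails.
So (3) is not satisfied (T AND F).
So Overall is not satisfied (F OR F OR F).

No — not exempt.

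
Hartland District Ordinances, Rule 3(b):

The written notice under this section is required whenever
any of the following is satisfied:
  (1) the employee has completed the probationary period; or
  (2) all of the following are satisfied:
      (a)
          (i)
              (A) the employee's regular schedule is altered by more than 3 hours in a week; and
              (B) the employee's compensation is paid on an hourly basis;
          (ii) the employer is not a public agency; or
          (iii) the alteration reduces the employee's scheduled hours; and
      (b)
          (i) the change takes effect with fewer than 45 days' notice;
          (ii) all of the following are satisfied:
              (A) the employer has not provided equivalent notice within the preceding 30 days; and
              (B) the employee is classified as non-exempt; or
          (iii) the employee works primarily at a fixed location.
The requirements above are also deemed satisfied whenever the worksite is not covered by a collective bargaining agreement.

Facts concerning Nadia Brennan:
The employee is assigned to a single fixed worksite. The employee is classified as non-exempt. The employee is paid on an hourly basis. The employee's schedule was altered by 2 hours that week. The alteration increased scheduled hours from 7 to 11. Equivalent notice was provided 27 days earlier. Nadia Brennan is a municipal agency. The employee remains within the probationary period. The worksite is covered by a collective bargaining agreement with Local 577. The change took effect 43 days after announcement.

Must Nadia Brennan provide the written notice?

No — not required.

(1) past probation — fails.
(A) schedule shift > 3h — fails.
(B) hourly-paid — holds.
(i): F AND T → false.
(ii) not (public agency) — not satisfied.
(iii) hours reduced — not satisfied.
(a) = F OR F OR F = false.
(i) < 45 days' notice — satisfied.
(A) no recent notice — fails.
(B) non-exempt — satisfied.
(ii): F AND T → false.
(iii) fixed location — satisfied.
So (b) is satisfied (T OR F OR T).
(2): F AND T → false.
So Overall is not satisfied (F OR F).
Exception (no CBA) — not satisfied.
Result: main false OR exception false → false.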